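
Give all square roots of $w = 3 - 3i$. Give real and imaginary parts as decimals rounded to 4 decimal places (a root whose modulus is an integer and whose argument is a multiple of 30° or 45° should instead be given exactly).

|w| = sqrt(18) ≈ 4.242641, arg(w) = 315°
Root modulus = sqrt(18)^(1/2) ≈ 2.059767
Root arguments: θ_k = (315° + 360°k)/2 for k = 0, 1, ..., 1
Compute each root as (root modulus)(cos θ_k + i sin θ_k) using full-precision intermediates, then round to 4 decimal places.
Roots: -1.9030 + 0.7882i, 1.9030 - 0.7882i


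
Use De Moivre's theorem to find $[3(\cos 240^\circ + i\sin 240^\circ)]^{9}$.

By De Moivre: z^n = r^n(cos(nθ) + i sin(nθ))
= 3^9(cos(9*240°) + i sin(9*240°))
= 19683(cos 0° + i sin 0°)
= 19683


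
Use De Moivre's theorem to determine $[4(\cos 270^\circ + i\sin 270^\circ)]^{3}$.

By De Moivre: z^n = r^n(cos(nθ) + i sin(nθ))
= 4^3(cos(3*270°) + i sin(3*270°))
= 64(cos 90° + i sin 90°)
= 64i


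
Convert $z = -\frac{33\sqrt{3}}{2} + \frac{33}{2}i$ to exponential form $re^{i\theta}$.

r = |z| = sqrt((-33*sqrt(3)/2)^2 + (33/2)^2) = sqrt(3267/4 + 1089/4) = sqrt(1089) = 33
θ = arctan(b/a) = arctan(16.5/-28.5788) (quadrant-adjusted) = 150° = 5π/6
z = 33e^(i*5π/6)


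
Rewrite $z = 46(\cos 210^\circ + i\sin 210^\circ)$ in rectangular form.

a = r cos θ = 46 * -sqrt(3)/2 = -23*sqrt(3)
b = r sin θ = 46 * -1/2 = -23
z = -23*sqrt(3) - 23i


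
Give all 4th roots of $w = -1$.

|w| = 1, arg(w) = 180°
Root modulus = 1^(1/4) = 1
Root arguments: θ_k = (180° + 360°k)/4 for k = 0, 1, ..., 3
Roots: sqrt(2)/2 + (sqrt(2)/2)i, -sqrt(2)/2 + (sqrt(2)/2)i, -sqrt(2)/2 - (sqrt(2)/2)i, sqrt(2)/2 - (sqrt(2)/2)i


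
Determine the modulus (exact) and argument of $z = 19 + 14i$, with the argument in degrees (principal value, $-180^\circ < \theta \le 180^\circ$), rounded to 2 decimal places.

|z| = sqrt(19^2 + 14^2) = sqrt(557)
arg(z) = arctan(b/a) = arctan(14/19) (quadrant-adjusted) = 36.38°


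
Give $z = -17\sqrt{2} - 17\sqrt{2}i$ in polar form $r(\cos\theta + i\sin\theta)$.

r = |z| = sqrt(a^2 + b^2) = sqrt((-17*sqrt(2))^2 + (-17*sqrt(2))^2) = sqrt(578 + 578) = sqrt(1156) = 34
θ = arctan(b/a) = arctan(-24.0416/-24.0416) (quadrant-adjusted) = 225°
z = 34(cos 225° + i sin 225°)


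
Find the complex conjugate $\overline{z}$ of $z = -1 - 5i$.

If z = a + bi, then conjugate(z) = a - bi
conjugate(-1 - 5i) = -1 + 5i


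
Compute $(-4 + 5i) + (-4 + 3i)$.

(-4 + (-4)) + (5 + 3)i = -8 + 8i


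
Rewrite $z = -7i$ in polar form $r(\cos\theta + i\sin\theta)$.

r = |z| = sqrt(a^2 + b^2) = sqrt((0)^2 + (-7)^2) = sqrt(0 + 49) = sqrt(49) = 7
a = 0 and b < 0, so z lies on the negative imaginary axis: θ = 270°
z = 7(cos 270° + i sin 270°)


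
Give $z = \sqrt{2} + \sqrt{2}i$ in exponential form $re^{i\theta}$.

r = |z| = sqrt((sqrt(2))^2 + (sqrt(2))^2) = sqrt(2 + 2) = sqrt(4) = 2
θ = arctan(b/a) = arctan(1.4142/1.4142) (quadrant-adjusted) = 45° = π/4
z = 2e^(i*π/4)


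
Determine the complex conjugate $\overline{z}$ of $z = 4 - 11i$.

If z = a + bi, then conjugate(z) = a - bi
conjugate(4 - 11i) = 4 + 11i


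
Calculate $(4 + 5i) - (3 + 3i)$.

(4 - 3) + (5 - 3)i = 1 + 2i


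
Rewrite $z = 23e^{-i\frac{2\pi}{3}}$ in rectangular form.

a = r cos θ = 23 * -1/2 = -23/2
b = r sin θ = 23 * -sqrt(3)/2 = -23*sqrt(3)/2
z = -23/2 - (23*sqrt(3)/2)i


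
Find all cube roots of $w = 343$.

|w| = 343, arg(w) = 0°
Root modulus = 343^(1/3) = 7
Root arguments: θ_k = (0° + 360°k)/3 for k = 0, 1, ..., 2
Roots: 7, -7/2 + (7*sqrt(3)/2)i, -7/2 - (7*sqrt(3)/2)i


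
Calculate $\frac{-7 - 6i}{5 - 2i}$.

Multiply numerator and denominator by conjugate (5 + 2i):
= (-7 - 6i)(5 + 2i) / (5^2 + (-2)^2)
= (-23 - 44i) / 29
= -23/29 - (44/29)i


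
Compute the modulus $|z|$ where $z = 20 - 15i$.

|z| = sqrt(a^2 + b^2) = sqrt(20^2 + (-15)^2) = sqrt(625) = 25


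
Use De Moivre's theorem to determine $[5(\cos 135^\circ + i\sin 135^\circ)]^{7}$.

By De Moivre: z^n = r^n(cos(nθ) + i sin(nθ))
= 5^7(cos(7*135°) + i sin(7*135°))
= 78125(cos 225° + i sin 225°)
= -78125*sqrt(2)/2 - (78125*sqrt(2)/2)i


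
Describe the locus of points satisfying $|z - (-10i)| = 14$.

|z - z0| = r describes a circle centered at z0 with radius r
Here z0 = -10i and r = 14
Locus: Circle centered at (0, -10) with radius 14


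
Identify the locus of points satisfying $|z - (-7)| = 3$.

|z - z0| = r describes a circle centered at z0 with radius r
Here z0 = -7 and r = 3
Locus: Circle centered at (-7, 0) with radius 3


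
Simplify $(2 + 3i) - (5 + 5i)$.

(2 - 5) + (3 - 5)i = -3 - 2i


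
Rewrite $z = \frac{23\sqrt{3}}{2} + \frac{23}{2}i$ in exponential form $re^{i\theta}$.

r = |z| = sqrt((23*sqrt(3)/2)^2 + (23/2)^2) = sqrt(1587/4 + 529/4) = sqrt(529) = 23
θ = arctan(b/a) = arctan(11.5/19.9186) (quadrant-adjusted) = 30° = π/6
z = 23e^(i*π/6)


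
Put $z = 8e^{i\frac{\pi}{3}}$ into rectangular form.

a = r cos θ = 8 * 1/2 = 4
b = r sin θ = 8 * sqrt(3)/2 = 4*sqrt(3)
z = 4 + 4*sqrt(3)i


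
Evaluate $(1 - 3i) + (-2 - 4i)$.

(1 + (-2)) + (-3 + (-4))i = -1 - 7i


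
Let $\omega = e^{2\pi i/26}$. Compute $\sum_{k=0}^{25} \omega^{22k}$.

Let ζ = ω^22 = e^(2πi·22/26). Since 26 ∤ 22, ζ ≠ 1.
Sum = Σ_{k=0}^{25} ζ^k = (ζ^26 - 1)/(ζ - 1) = (ω^{22·26} - 1)/(ζ - 1) = (1 - 1)/(ζ - 1) = 0


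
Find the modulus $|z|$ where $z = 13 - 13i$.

|z| = sqrt(a^2 + b^2) = sqrt(13^2 + (-13)^2) = sqrt(338) = sqrt(338)


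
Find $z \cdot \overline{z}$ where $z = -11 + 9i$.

z * conjugate(z) = |z|^2 = a^2 + b^2
= (-11)^2 + 9^2 = 202


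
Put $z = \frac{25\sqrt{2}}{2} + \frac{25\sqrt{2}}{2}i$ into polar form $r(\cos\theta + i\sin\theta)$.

r = |z| = sqrt(a^2 + b^2) = sqrt((25*sqrt(2)/2)^2 + (25*sqrt(2)/2)^2) = sqrt(625/2 + 625/2) = sqrt(625) = 25
θ = arctan(b/a) = arctan(17.6777/17.6777) (quadrant-adjusted) = 45°
z = 25(cos 45° + i sin 45°)


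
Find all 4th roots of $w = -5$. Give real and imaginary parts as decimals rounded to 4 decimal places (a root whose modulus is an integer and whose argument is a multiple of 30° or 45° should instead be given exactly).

|w| = 5, arg(w) = 180°
Root modulus = 5^(1/4) ≈ 1.495349
Root arguments: θ_k = (180° + 360°k)/4 for k = 0, 1, ..., 3
Compute each root as (root modulus)(cos θ_k + i sin θ_k) using full-precision intermediates, then round to 4 decimal places.
Roots: 1.0574 + 1.0574i, -1.0574 + 1.0574i, -1.0574 - 1.0574i, 1.0574 - 1.0574i


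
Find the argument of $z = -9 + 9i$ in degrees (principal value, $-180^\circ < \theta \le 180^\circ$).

θ = arctan(b/a) = arctan(9/-9) (quadrant-adjusted) = 135°


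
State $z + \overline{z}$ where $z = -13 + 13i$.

z + conjugate(z) = (a + bi) + (a - bi) = 2a
= 2 * (-13) = -26


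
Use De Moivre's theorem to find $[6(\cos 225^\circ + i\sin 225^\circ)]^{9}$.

By De Moivre: z^n = r^n(cos(nθ) + i sin(nθ))
= 6^9(cos(9*225°) + i sin(9*225°))
= 10077696(cos 225° + i sin 225°)
= -5038848*sqrt(2) - 5038848*sqrt(2)i


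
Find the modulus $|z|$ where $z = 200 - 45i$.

|z| = sqrt(a^2 + b^2) = sqrt(200^2 + (-45)^2) = sqrt(42025) = 205


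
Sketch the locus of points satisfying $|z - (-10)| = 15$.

|z - z0| = r describes a circle centered at z0 with radius r
Here z0 = -10 and r = 15
Locus: Circle centered at (-10, 0) with radius 15


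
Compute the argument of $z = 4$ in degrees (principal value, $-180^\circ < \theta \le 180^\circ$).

b = 0 and a > 0, so z lies on the positive real axis: θ = 0°


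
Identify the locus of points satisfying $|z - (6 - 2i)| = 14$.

|z - z0| = r describes a circle centered at z0 with radius r
Here z0 = 6 - 2i and r = 14
Locus: Circle centered at (6, -2) with radius 14


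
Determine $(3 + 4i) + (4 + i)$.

(3 + 4) + (4 + 1)i = 7 + 5i


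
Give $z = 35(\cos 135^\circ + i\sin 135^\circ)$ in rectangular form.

a = r cos θ = 35 * -sqrt(2)/2 = -35*sqrt(2)/2
b = r sin θ = 35 * sqrt(2)/2 = 35*sqrt(2)/2
z = -35*sqrt(2)/2 + (35*sqrt(2)/2)i


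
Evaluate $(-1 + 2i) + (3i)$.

(-1 + 0) + (2 + 3)i = -1 + 5i


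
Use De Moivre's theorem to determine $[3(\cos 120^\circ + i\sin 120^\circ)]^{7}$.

By De Moivre: z^n = r^n(cos(nθ) + i sin(nθ))
= 3^7(cos(7*120°) + i sin(7*120°))
= 2187(cos 120° + i sin 120°)
= -2187/2 + (2187*sqrt(3)/2)i


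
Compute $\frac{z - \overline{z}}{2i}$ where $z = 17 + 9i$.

z - conjugate(z) = 2bi
(z - conjugate(z))/(2i) = 2bi/(2i) = b = 9


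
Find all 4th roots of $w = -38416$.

|w| = 38416, arg(w) = 180°
Root modulus = 38416^(1/4) = 14
Root arguments: θ_k = (180° + 360°k)/4 for k = 0, 1, ..., 3
Roots: 7*sqrt(2) + 7*sqrt(2)i, -7*sqrt(2) + 7*sqrt(2)i, -7*sqrt(2) - 7*sqrt(2)i, 7*sqrt(2) - 7*sqrt(2)i


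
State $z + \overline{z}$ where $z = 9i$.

z + conjugate(z) = (a + bi) + (a - bi) = 2a
= 2 * 0 = 0


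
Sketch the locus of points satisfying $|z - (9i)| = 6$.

|z - z0| = r describes a circle centered at z0 with radius r
Here z0 = 9i and r = 6
Locus: Circle centered at (0, 9) with radius 6


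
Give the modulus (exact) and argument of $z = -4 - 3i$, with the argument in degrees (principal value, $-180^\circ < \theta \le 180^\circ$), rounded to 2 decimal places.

|z| = sqrt((-4)^2 + (-3)^2) = 5
arg(z) = arctan(b/a) = arctan(-3/-4) (quadrant-adjusted) = -143.13°


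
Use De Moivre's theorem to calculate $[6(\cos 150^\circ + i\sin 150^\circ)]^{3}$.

By De Moivre: z^n = r^n(cos(nθ) + i sin(nθ))
= 6^3(cos(3*150°) + i sin(3*150°))
= 216(cos 90° + i sin 90°)
= 216i


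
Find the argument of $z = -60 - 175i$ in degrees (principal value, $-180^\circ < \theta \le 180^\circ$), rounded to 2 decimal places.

θ = arctan(b/a) = arctan(-175/-60) (quadrant-adjusted) = -108.92°


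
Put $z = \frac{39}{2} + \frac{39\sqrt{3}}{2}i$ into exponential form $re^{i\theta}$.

r = |z| = sqrt((39/2)^2 + (39*sqrt(3)/2)^2) = sqrt(1521/4 + 4563/4) = sqrt(1521) = 39
θ = arctan(b/a) = arctan(33.775/19.5) (quadrant-adjusted) = 60° = π/3
z = 39e^(i*π/3)


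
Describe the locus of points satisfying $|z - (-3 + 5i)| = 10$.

|z - z0| = r describes a circle centered at z0 with radius r
Here z0 = -3 + 5i and r = 10
Locus: Circle centered at (-3, 5) with radius 10


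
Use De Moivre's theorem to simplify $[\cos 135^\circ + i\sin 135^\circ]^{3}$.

By De Moivre: z^n = r^n(cos(nθ) + i sin(nθ))
= 1^3(cos(3*135°) + i sin(3*135°))
= 1(cos 45° + i sin 45°)
= sqrt(2)/2 + (sqrt(2)/2)i


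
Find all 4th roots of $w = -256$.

|w| = 256, arg(w) = 180°
Root modulus = 256^(1/4) = 4
Root arguments: θ_k = (180° + 360°k)/4 for k = 0, 1, ..., 3
Roots: 2*sqrt(2) + 2*sqrt(2)i, -2*sqrt(2) + 2*sqrt(2)i, -2*sqrt(2) - 2*sqrt(2)i, 2*sqrt(2) - 2*sqrt(2)i


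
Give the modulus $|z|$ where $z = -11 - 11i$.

|z| = sqrt(a^2 + b^2) = sqrt((-11)^2 + (-11)^2) = sqrt(242) = sqrt(242)


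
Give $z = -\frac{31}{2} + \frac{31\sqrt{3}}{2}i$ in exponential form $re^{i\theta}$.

r = |z| = sqrt((-31/2)^2 + (31*sqrt(3)/2)^2) = sqrt(961/4 + 2883/4) = sqrt(961) = 31
θ = arctan(b/a) = arctan(26.8468/-15.5) (quadrant-adjusted) = 120° = 2π/3
z = 31e^(i*2π/3)


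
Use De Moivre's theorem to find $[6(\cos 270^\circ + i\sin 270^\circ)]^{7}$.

By De Moivre: z^n = r^n(cos(nθ) + i sin(nθ))
= 6^7(cos(7*270°) + i sin(7*270°))
= 279936(cos 90° + i sin 90°)
= 279936i


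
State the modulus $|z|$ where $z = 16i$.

|z| = sqrt(a^2 + b^2) = sqrt(0^2 + 16^2) = sqrt(256) = 16


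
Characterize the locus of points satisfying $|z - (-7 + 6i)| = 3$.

|z - z0| = r describes a circle centered at z0 with radius r
Here z0 = -7 + 6i and r = 3
Locus: Circle centered at (-7, 6) with radius 3


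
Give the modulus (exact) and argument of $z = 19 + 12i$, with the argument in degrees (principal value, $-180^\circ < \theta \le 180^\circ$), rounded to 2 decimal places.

|z| = sqrt(19^2 + 12^2) = sqrt(505)
arg(z) = arctan(b/a) = arctan(12/19) (quadrant-adjusted) = 32.28°


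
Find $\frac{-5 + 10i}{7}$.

Divisor is real, so divide each part by 7:
= -5/7 + (10/7)i


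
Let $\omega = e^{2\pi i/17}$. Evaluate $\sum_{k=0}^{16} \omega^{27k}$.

Let ζ = ω^27 = e^(2πi·27/17). Since 17 ∤ 27, ζ ≠ 1.
Sum = Σ_{k=0}^{16} ζ^k = (ζ^17 - 1)/(ζ - 1) = (ω^{27·17} - 1)/(ζ - 1) = (1 - 1)/(ζ - 1) = 0


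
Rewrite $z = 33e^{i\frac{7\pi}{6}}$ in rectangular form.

a = r cos θ = 33 * -sqrt(3)/2 = -33*sqrt(3)/2
b = r sin θ = 33 * -1/2 = -33/2
z = -33*sqrt(3)/2 - (33/2)i


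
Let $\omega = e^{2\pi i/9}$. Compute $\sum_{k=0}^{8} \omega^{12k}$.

Let ζ = ω^12 = e^(2πi·12/9). Since 9 ∤ 12, ζ ≠ 1.
Sum = Σ_{k=0}^{8} ζ^k = (ζ^9 - 1)/(ζ - 1) = (ω^{12·9} - 1)/(ζ - 1) = (1 - 1)/(ζ - 1) = 0


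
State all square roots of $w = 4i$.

|w| = 4, arg(w) = 90°
Root modulus = 4^(1/2) = 2
Root arguments: θ_k = (90° + 360°k)/2 for k = 0, 1, ..., 1
Roots: sqrt(2) + sqrt(2)i, -sqrt(2) - sqrt(2)i


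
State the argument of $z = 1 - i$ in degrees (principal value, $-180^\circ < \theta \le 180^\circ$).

θ = arctan(b/a) = arctan(-1/1) (quadrant-adjusted) = -45°


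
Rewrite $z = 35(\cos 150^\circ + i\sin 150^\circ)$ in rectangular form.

a = r cos θ = 35 * -sqrt(3)/2 = -35*sqrt(3)/2
b = r sin θ = 35 * 1/2 = 35/2
z = -35*sqrt(3)/2 + (35/2)i


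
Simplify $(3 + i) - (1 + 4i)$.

(3 - 1) + (1 - 4)i = 2 - 3i


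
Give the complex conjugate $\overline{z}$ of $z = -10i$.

If z = a + bi, then conjugate(z) = a - bi
conjugate(-10i) = 10i


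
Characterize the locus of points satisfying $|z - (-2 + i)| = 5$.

|z - z0| = r describes a circle centered at z0 with radius r
Here z0 = -2 + i and r = 5
Locus: Circle centered at (-2, 1) with radius 5


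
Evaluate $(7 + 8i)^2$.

(a + bi)^2 = a^2 - b^2 + 2abi
= 7^2 - 8^2 + 2*7*8i
= -15 + 112i


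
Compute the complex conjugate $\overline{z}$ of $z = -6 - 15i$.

If z = a + bi, then conjugate(z) = a - bi
conjugate(-6 - 15i) = -6 + 15i


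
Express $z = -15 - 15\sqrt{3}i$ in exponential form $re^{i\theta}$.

r = |z| = sqrt((-15)^2 + (-15*sqrt(3))^2) = sqrt(225 + 675) = sqrt(900) = 30
θ = arctan(b/a) = arctan(-25.9808/-15) (quadrant-adjusted) = -120° = -2π/3
z = 30e^(-i*2π/3)


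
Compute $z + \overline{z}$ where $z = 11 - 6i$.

z + conjugate(z) = (a + bi) + (a - bi) = 2a
= 2 * 11 = 22


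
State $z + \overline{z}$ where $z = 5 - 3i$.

z + conjugate(z) = (a + bi) + (a - bi) = 2a
= 2 * 5 = 10


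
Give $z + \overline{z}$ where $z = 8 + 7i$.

z + conjugate(z) = (a + bi) + (a - bi) = 2a
= 2 * 8 = 16


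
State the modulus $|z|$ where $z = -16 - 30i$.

|z| = sqrt(a^2 + b^2) = sqrt((-16)^2 + (-30)^2) = sqrt(1156) = 34


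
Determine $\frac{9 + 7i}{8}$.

Divisor is real, so divide each part by 8:
= 9/8 + (7/8)i


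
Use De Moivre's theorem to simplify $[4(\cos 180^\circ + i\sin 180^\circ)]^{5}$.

By De Moivre: z^n = r^n(cos(nθ) + i sin(nθ))
= 4^5(cos(5*180°) + i sin(5*180°))
= 1024(cos 180° + i sin 180°)
= -1024


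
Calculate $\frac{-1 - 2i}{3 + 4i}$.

Multiply numerator and denominator by conjugate (3 - 4i):
= (-1 - 2i)(3 - 4i) / (3^2 + 4^2)
= (-11 - 2i) / 25
= -11/25 - (2/25)i


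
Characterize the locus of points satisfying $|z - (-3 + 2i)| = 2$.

|z - z0| = r describes a circle centered at z0 with radius r
Here z0 = -3 + 2i and r = 2
Locus: Circle centered at (-3, 2) with radius 2


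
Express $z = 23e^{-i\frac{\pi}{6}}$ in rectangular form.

a = r cos θ = 23 * sqrt(3)/2 = 23*sqrt(3)/2
b = r sin θ = 23 * -1/2 = -23/2
z = 23*sqrt(3)/2 - (23/2)i


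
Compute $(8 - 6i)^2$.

(a + bi)^2 = a^2 - b^2 + 2abi
= 8^2 - (-6)^2 + 2*8*(-6)i
= 28 - 96i


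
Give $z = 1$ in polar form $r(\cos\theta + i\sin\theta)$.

r = |z| = sqrt(a^2 + b^2) = sqrt((1)^2 + (0)^2) = sqrt(1 + 0) = sqrt(1) = 1
b = 0 and a > 0, so z lies on the positive real axis: θ = 0°
z = 1(cos 0° + i sin 0°)


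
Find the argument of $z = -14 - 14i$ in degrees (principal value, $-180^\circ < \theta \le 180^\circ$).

θ = arctan(b/a) = arctan(-14/-14) (quadrant-adjusted) = -135°


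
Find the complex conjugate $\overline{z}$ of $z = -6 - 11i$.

If z = a + bi, then conjugate(z) = a - bi
conjugate(-6 - 11i) = -6 + 11i


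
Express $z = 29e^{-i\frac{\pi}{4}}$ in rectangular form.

a = r cos θ = 29 * sqrt(2)/2 = 29*sqrt(2)/2
b = r sin θ = 29 * -sqrt(2)/2 = -29*sqrt(2)/2
z = 29*sqrt(2)/2 - (29*sqrt(2)/2)i


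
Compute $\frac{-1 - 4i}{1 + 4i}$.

Multiply numerator and denominator by conjugate (1 - 4i):
= (-1 - 4i)(1 - 4i) / (1^2 + 4^2)
= (-17) / 17
= -1


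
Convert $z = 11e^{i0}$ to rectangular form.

a = r cos θ = 11 * 1 = 11
b = r sin θ = 11 * 0 = 0
z = 11


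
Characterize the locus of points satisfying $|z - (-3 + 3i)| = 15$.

|z - z0| = r describes a circle centered at z0 with radius r
Here z0 = -3 + 3i and r = 15
Locus: Circle centered at (-3, 3) with radius 15


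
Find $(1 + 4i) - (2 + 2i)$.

(1 - 2) + (4 - 2)i = -1 + 2i


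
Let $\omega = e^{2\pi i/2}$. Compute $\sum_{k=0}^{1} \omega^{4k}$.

Since 2 divides 4, ω^4 = (ω^2)^2 = 1^2 = 1, so every term is 1.
Sum = 2 · 1 = 2


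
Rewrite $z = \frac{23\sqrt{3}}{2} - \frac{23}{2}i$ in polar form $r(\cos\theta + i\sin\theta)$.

r = |z| = sqrt(a^2 + b^2) = sqrt((23*sqrt(3)/2)^2 + (-23/2)^2) = sqrt(1587/4 + 529/4) = sqrt(529) = 23
θ = arctan(b/a) = arctan(-11.5/19.9186) (quadrant-adjusted) = 330°
z = 23(cos 330° + i sin 330°)


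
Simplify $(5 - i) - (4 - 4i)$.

(5 - 4) + (-1 - (-4))i = 1 + 3i


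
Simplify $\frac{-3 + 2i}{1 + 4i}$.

Multiply numerator and denominator by conjugate (1 - 4i):
= (-3 + 2i)(1 - 4i) / (1^2 + 4^2)
= (5 + 14i) / 17
= 5/17 + (14/17)i


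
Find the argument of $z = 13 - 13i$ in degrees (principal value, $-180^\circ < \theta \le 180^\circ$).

θ = arctan(b/a) = arctan(-13/13) (quadrant-adjusted) = -45°


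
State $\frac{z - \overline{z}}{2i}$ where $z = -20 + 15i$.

z - conjugate(z) = 2bi
(z - conjugate(z))/(2i) = 2bi/(2i) = b = 15


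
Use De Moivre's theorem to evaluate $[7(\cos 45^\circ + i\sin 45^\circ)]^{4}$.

By De Moivre: z^n = r^n(cos(nθ) + i sin(nθ))
= 7^4(cos(4*45°) + i sin(4*45°))
= 2401(cos 180° + i sin 180°)
= -2401


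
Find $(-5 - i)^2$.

(a + bi)^2 = a^2 - b^2 + 2abi
= (-5)^2 - (-1)^2 + 2*(-5)*(-1)i
= 24 + 10i


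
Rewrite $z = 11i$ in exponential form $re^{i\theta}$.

r = |z| = sqrt((0)^2 + (11)^2) = sqrt(0 + 121) = sqrt(121) = 11
a = 0 and b > 0, so z lies on the positive imaginary axis: θ = 90° = π/2
z = 11e^(i*π/2)


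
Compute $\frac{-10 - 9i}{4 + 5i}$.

Multiply numerator and denominator by conjugate (4 - 5i):
= (-10 - 9i)(4 - 5i) / (4^2 + 5^2)
= (-85 + 14i) / 41
= -85/41 + (14/41)i


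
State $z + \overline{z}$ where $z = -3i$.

z + conjugate(z) = (a + bi) + (a - bi) = 2a
= 2 * 0 = 0


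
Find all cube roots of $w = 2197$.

|w| = 2197, arg(w) = 0°
Root modulus = 2197^(1/3) = 13
Root arguments: θ_k = (0° + 360°k)/3 for k = 0, 1, ..., 2
Roots: 13, -13/2 + (13*sqrt(3)/2)i, -13/2 - (13*sqrt(3)/2)i


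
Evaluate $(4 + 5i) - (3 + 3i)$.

(4 - 3) + (5 - 3)i = 1 + 2i


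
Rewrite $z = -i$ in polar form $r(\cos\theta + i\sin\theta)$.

r = |z| = sqrt(a^2 + b^2) = sqrt((0)^2 + (-1)^2) = sqrt(0 + 1) = sqrt(1) = 1
a = 0 and b < 0, so z lies on the negative imaginary axis: θ = 270°
z = 1(cos 270° + i sin 270°)


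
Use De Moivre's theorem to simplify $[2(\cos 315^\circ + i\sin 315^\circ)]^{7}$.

By De Moivre: z^n = r^n(cos(nθ) + i sin(nθ))
= 2^7(cos(7*315°) + i sin(7*315°))
= 128(cos 45° + i sin 45°)
= 64*sqrt(2) + 64*sqrt(2)i


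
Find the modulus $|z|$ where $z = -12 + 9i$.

|z| = sqrt(a^2 + b^2) = sqrt((-12)^2 + 9^2) = sqrt(225) = 15


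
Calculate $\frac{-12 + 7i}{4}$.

Divisor is real, so divide each part by 4:
= -3 + (7/4)i


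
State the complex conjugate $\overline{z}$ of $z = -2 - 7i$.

If z = a + bi, then conjugate(z) = a - bi
conjugate(-2 - 7i) = -2 + 7i


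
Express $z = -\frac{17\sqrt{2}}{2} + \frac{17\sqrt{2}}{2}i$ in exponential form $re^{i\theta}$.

r = |z| = sqrt((-17*sqrt(2)/2)^2 + (17*sqrt(2)/2)^2) = sqrt(289/2 + 289/2) = sqrt(289) = 17
θ = arctan(b/a) = arctan(12.0208/-12.0208) (quadrant-adjusted) = 135° = 3π/4
z = 17e^(i*3π/4)


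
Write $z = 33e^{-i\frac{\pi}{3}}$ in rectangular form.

a = r cos θ = 33 * 1/2 = 33/2
b = r sin θ = 33 * -sqrt(3)/2 = -33*sqrt(3)/2
z = 33/2 - (33*sqrt(3)/2)i


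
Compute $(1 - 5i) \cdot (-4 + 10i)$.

(a1*a2 - b1*b2) + (a1*b2 + b1*a2)i
= (-4 - (-50)) + (10 + 20)i
= 46 + 30i


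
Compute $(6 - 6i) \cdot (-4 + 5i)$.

(a1*a2 - b1*b2) + (a1*b2 + b1*a2)i
= (-24 - (-30)) + (30 + 24)i
= 6 + 54i


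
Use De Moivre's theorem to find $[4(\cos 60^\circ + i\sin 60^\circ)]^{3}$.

By De Moivre: z^n = r^n(cos(nθ) + i sin(nθ))
= 4^3(cos(3*60°) + i sin(3*60°))
= 64(cos 180° + i sin 180°)
= -64


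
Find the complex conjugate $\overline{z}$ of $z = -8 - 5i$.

If z = a + bi, then conjugate(z) = a - bi
conjugate(-8 - 5i) = -8 + 5i


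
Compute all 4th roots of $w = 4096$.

|w| = 4096, arg(w) = 0°
Root modulus = 4096^(1/4) = 8
Root arguments: θ_k = (0° + 360°k)/4 for k = 0, 1, ..., 3
Roots: 8, 8i, -8, -8i


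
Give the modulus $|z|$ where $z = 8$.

|z| = sqrt(a^2 + b^2) = sqrt(8^2 + 0^2) = sqrt(64) = 8


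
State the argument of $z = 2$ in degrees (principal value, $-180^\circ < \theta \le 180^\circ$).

b = 0 and a > 0, so z lies on the positive real axis: θ = 0°


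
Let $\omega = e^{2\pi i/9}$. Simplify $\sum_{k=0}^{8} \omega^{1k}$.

Let ζ = ω^1 = e^(2πi·1/9). Since 9 ∤ 1, ζ ≠ 1.
Sum = Σ_{k=0}^{8} ζ^k = (ζ^9 - 1)/(ζ - 1) = (ω^{1·9} - 1)/(ζ - 1) = (1 - 1)/(ζ - 1) = 0


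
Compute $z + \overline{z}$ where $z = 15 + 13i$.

z + conjugate(z) = (a + bi) + (a - bi) = 2a
= 2 * 15 = 30


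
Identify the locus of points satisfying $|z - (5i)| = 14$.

|z - z0| = r describes a circle centered at z0 with radius r
Here z0 = 5i and r = 14
Locus: Circle centered at (0, 5) with radius 14


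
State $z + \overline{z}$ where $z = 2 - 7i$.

z + conjugate(z) = (a + bi) + (a - bi) = 2a
= 2 * 2 = 4


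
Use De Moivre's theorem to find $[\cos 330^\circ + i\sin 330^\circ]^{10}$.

By De Moivre: z^n = r^n(cos(nθ) + i sin(nθ))
= 1^10(cos(10*330°) + i sin(10*330°))
= 1(cos 60° + i sin 60°)
= 1/2 + (sqrt(3)/2)i


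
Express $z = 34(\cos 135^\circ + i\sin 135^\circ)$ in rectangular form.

a = r cos θ = 34 * -sqrt(2)/2 = -17*sqrt(2)
b = r sin θ = 34 * sqrt(2)/2 = 17*sqrt(2)
z = -17*sqrt(2) + 17*sqrt(2)i


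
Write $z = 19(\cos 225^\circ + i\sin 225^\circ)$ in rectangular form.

a = r cos θ = 19 * -sqrt(2)/2 = -19*sqrt(2)/2
b = r sin θ = 19 * -sqrt(2)/2 = -19*sqrt(2)/2
z = -19*sqrt(2)/2 - (19*sqrt(2)/2)i


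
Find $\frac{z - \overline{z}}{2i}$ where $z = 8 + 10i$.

z - conjugate(z) = 2bi
(z - conjugate(z))/(2i) = 2bi/(2i) = b = 10


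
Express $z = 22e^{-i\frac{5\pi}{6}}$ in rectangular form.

a = r cos θ = 22 * -sqrt(3)/2 = -11*sqrt(3)
b = r sin θ = 22 * -1/2 = -11
z = -11*sqrt(3) - 11i


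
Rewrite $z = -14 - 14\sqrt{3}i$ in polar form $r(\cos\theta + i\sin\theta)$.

r = |z| = sqrt(a^2 + b^2) = sqrt((-14)^2 + (-14*sqrt(3))^2) = sqrt(196 + 588) = sqrt(784) = 28
θ = arctan(b/a) = arctan(-24.2487/-14) (quadrant-adjusted) = 240°
z = 28(cos 240° + i sin 240°)


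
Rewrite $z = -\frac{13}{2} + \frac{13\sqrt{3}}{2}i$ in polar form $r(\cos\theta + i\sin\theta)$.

r = |z| = sqrt(a^2 + b^2) = sqrt((-13/2)^2 + (13*sqrt(3)/2)^2) = sqrt(169/4 + 507/4) = sqrt(169) = 13
θ = arctan(b/a) = arctan(11.2583/-6.5) (quadrant-adjusted) = 120°
z = 13(cos 120° + i sin 120°)


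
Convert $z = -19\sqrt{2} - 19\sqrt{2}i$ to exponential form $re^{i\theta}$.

r = |z| = sqrt((-19*sqrt(2))^2 + (-19*sqrt(2))^2) = sqrt(722 + 722) = sqrt(1444) = 38
θ = arctan(b/a) = arctan(-26.8701/-26.8701) (quadrant-adjusted) = 225° = 5π/4
z = 38e^(i*5π/4)


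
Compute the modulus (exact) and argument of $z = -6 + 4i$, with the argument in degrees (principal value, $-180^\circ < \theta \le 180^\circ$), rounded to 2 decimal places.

|z| = sqrt((-6)^2 + 4^2) = sqrt(52)
arg(z) = arctan(b/a) = arctan(4/-6) (quadrant-adjusted) = 146.31°


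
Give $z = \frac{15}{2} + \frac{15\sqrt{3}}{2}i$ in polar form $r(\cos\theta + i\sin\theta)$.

r = |z| = sqrt(a^2 + b^2) = sqrt((15/2)^2 + (15*sqrt(3)/2)^2) = sqrt(225/4 + 675/4) = sqrt(225) = 15
θ = arctan(b/a) = arctan(12.9904/7.5) (quadrant-adjusted) = 60°
z = 15(cos 60° + i sin 60°)


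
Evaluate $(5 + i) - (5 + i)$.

(5 - 5) + (1 - 1)i = 0


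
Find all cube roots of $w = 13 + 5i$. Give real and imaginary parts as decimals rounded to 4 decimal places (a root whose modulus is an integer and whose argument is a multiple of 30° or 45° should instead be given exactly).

|w| = sqrt(194) ≈ 13.928388, arg(w) ≈ 21.037511°
Root modulus = sqrt(194)^(1/3) ≈ 2.406026
Root arguments: θ_k = (arg(w) + 360°k)/3 for k = 0, 1, ..., 2
Compute each root as (root modulus)(cos θ_k + i sin θ_k) using full-precision intermediates, then round to 4 decimal places.
Roots: 2.3880 + 0.2937i, -1.4484 + 1.9212i, -0.9396 - 2.2150i


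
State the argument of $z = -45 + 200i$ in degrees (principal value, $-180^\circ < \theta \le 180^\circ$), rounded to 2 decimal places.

θ = arctan(b/a) = arctan(200/-45) (quadrant-adjusted) = 102.68°


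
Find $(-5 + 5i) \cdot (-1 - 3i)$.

(a1*a2 - b1*b2) + (a1*b2 + b1*a2)i
= (5 - (-15)) + (15 + (-5))i
= 20 + 10i


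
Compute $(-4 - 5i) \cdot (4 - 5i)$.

(a1*a2 - b1*b2) + (a1*b2 + b1*a2)i
= (-16 - 25) + (20 + (-20))i
= -41


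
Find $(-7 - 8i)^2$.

(a + bi)^2 = a^2 - b^2 + 2abi
= (-7)^2 - (-8)^2 + 2*(-7)*(-8)i
= -15 + 112i


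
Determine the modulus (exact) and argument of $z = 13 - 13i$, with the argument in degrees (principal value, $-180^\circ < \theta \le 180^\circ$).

|z| = sqrt(13^2 + (-13)^2) = sqrt(338)
arg(z) = arctan(b/a) = arctan(-13/13) (quadrant-adjusted) = -45°


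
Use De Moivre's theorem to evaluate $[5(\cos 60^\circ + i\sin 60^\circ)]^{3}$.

By De Moivre: z^n = r^n(cos(nθ) + i sin(nθ))
= 5^3(cos(3*60°) + i sin(3*60°))
= 125(cos 180° + i sin 180°)
= -125


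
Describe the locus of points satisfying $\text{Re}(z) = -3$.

Re(z) = x where z = x + yi; the equation x = -3 is satisfied by all points with that x-coordinate
Locus: Vertical line x = -3


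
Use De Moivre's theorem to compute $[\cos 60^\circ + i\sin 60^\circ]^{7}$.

By De Moivre: z^n = r^n(cos(nθ) + i sin(nθ))
= 1^7(cos(7*60°) + i sin(7*60°))
= 1(cos 60° + i sin 60°)
= 1/2 + (sqrt(3)/2)i


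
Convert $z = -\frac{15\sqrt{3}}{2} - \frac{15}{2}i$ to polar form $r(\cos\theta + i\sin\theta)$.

r = |z| = sqrt(a^2 + b^2) = sqrt((-15*sqrt(3)/2)^2 + (-15/2)^2) = sqrt(675/4 + 225/4) = sqrt(225) = 15
θ = arctan(b/a) = arctan(-7.5/-12.9904) (quadrant-adjusted) = 210°
z = 15(cos 210° + i sin 210°)


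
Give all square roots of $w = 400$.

|w| = 400, arg(w) = 0°
Root modulus = 400^(1/2) = 20
Root arguments: θ_k = (0° + 360°k)/2 for k = 0, 1, ..., 1
Roots: 20, -20


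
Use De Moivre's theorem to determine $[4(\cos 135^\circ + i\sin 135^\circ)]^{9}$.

By De Moivre: z^n = r^n(cos(nθ) + i sin(nθ))
= 4^9(cos(9*135°) + i sin(9*135°))
= 262144(cos 135° + i sin 135°)
= -131072*sqrt(2) + 131072*sqrt(2)i


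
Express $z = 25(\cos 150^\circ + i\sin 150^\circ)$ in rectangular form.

a = r cos θ = 25 * -sqrt(3)/2 = -25*sqrt(3)/2
b = r sin θ = 25 * 1/2 = 25/2
z = -25*sqrt(3)/2 + (25/2)i


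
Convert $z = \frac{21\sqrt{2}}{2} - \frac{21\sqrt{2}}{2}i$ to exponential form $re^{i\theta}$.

r = |z| = sqrt((21*sqrt(2)/2)^2 + (-21*sqrt(2)/2)^2) = sqrt(441/2 + 441/2) = sqrt(441) = 21
θ = arctan(b/a) = arctan(-14.8492/14.8492) (quadrant-adjusted) = -45° = -π/4
z = 21e^(-i*π/4)


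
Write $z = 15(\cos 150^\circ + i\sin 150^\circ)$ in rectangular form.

a = r cos θ = 15 * -sqrt(3)/2 = -15*sqrt(3)/2
b = r sin θ = 15 * 1/2 = 15/2
z = -15*sqrt(3)/2 + (15/2)i


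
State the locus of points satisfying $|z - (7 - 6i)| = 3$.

|z - z0| = r describes a circle centered at z0 with radius r
Here z0 = 7 - 6i and r = 3
Locus: Circle centered at (7, -6) with radius 3


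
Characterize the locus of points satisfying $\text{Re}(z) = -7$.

Re(z) = x where z = x + yi; the equation x = -7 is satisfied by all points with that x-coordinate
Locus: Vertical line x = -7


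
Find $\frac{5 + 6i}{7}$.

Divisor is real, so divide each part by 7:
= 5/7 + (6/7)i


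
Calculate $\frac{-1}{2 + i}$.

Multiply numerator and denominator by conjugate (2 - i):
= (-1)(2 - i) / (2^2 + 1^2)
= (-2 + i) / 5
= -2/5 + (1/5)i


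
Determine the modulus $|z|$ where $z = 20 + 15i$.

|z| = sqrt(a^2 + b^2) = sqrt(20^2 + 15^2) = sqrt(625) = 25


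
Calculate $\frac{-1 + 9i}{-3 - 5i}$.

Multiply numerator and denominator by conjugate (-3 + 5i):
= (-1 + 9i)(-3 + 5i) / ((-3)^2 + (-5)^2)
= (-42 - 32i) / 34
Divide through by 2: (-21 - 16i) / 17
= -21/17 - (16/17)i


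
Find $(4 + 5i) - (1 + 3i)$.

(4 - 1) + (5 - 3)i = 3 + 2i


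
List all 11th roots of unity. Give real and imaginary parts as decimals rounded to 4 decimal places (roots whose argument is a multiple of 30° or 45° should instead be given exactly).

ω_k = e^(2πik/11) = cos(2πk/11) + i sin(2πk/11) for k = 0, 1, ..., 10
Roots: 1, 0.8413 + 0.5406i, 0.4154 + 0.9096i, -0.1423 + 0.9898i, -0.6549 + 0.7557i, -0.9595 + 0.2817i, -0.9595 - 0.2817i, -0.6549 - 0.7557i, -0.1423 - 0.9898i, 0.4154 - 0.9096i, 0.8413 - 0.5406i


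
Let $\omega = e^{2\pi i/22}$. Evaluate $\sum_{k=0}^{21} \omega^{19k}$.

Let ζ = ω^19 = e^(2πi·19/22). Since 22 ∤ 19, ζ ≠ 1.
Sum = Σ_{k=0}^{21} ζ^k = (ζ^22 - 1)/(ζ - 1) = (ω^{19·22} - 1)/(ζ - 1) = (1 - 1)/(ζ - 1) = 0


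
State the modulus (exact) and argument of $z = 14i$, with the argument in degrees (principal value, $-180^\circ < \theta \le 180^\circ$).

|z| = sqrt(0^2 + 14^2) = 14
a = 0 and b > 0, so z lies on the positive imaginary axis: arg(z) = 90°


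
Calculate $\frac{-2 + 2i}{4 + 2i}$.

Multiply numerator and denominator by conjugate (4 - 2i):
= (-2 + 2i)(4 - 2i) / (4^2 + 2^2)
= (-4 + 12i) / 20
Divide through by 4: (-1 + 3i) / 5
= -1/5 + (3/5)i


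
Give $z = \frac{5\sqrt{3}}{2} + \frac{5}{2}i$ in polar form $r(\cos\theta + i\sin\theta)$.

r = |z| = sqrt(a^2 + b^2) = sqrt((5*sqrt(3)/2)^2 + (5/2)^2) = sqrt(75/4 + 25/4) = sqrt(25) = 5
θ = arctan(b/a) = arctan(2.5/4.3301) (quadrant-adjusted) = 30°
z = 5(cos 30° + i sin 30°)


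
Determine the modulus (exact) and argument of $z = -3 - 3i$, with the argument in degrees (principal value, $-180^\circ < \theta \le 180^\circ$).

|z| = sqrt((-3)^2 + (-3)^2) = sqrt(18)
arg(z) = arctan(b/a) = arctan(-3/-3) (quadrant-adjusted) = -135°


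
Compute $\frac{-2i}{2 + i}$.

Multiply numerator and denominator by conjugate (2 - i):
= (-2i)(2 - i) / (2^2 + 1^2)
= (-2 - 4i) / 5
= -2/5 - (4/5)i


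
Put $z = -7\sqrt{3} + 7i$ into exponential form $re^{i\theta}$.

r = |z| = sqrt((-7*sqrt(3))^2 + (7)^2) = sqrt(147 + 49) = sqrt(196) = 14
θ = arctan(b/a) = arctan(7/-12.1244) (quadrant-adjusted) = 150° = 5π/6
z = 14e^(i*5π/6)


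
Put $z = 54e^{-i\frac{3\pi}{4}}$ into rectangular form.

a = r cos θ = 54 * -sqrt(2)/2 = -27*sqrt(2)
b = r sin θ = 54 * -sqrt(2)/2 = -27*sqrt(2)
z = -27*sqrt(2) - 27*sqrt(2)i


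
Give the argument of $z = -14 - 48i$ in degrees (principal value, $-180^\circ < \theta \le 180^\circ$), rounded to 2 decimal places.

θ = arctan(b/a) = arctan(-48/-14) (quadrant-adjusted) = -106.26°


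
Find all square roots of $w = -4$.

|w| = 4, arg(w) = 180°
Root modulus = 4^(1/2) = 2
Root arguments: θ_k = (180° + 360°k)/2 for k = 0, 1, ..., 1
Roots: 2i, -2i


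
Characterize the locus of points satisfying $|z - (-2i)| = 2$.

|z - z0| = r describes a circle centered at z0 with radius r
Here z0 = -2i and r = 2
Locus: Circle centered at (0, -2) with radius 2


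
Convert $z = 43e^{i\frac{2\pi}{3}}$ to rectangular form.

a = r cos θ = 43 * -1/2 = -43/2
b = r sin θ = 43 * sqrt(3)/2 = 43*sqrt(3)/2
z = -43/2 + (43*sqrt(3)/2)i


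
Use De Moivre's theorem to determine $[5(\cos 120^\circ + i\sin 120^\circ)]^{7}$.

By De Moivre: z^n = r^n(cos(nθ) + i sin(nθ))
= 5^7(cos(7*120°) + i sin(7*120°))
= 78125(cos 120° + i sin 120°)
= -78125/2 + (78125*sqrt(3)/2)i


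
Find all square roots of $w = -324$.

|w| = 324, arg(w) = 180°
Root modulus = 324^(1/2) = 18
Root arguments: θ_k = (180° + 360°k)/2 for k = 0, 1, ..., 1
Roots: 18i, -18i


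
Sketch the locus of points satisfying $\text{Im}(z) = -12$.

Im(z) = y where z = x + yi; the equation y = -12 is satisfied by all points with that y-coordinate
Locus: Horizontal line y = -12


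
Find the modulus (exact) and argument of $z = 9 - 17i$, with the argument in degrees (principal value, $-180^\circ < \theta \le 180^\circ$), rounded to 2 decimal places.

|z| = sqrt(9^2 + (-17)^2) = sqrt(370)
arg(z) = arctan(b/a) = arctan(-17/9) (quadrant-adjusted) = -62.10°


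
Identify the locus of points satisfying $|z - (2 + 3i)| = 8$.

|z - z0| = r describes a circle centered at z0 with radius r
Here z0 = 2 + 3i and r = 8
Locus: Circle centered at (2, 3) with radius 8


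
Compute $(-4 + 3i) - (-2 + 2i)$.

(-4 - (-2)) + (3 - 2)i = -2 + i


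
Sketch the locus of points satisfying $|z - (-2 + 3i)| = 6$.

|z - z0| = r describes a circle centered at z0 with radius r
Here z0 = -2 + 3i and r = 6
Locus: Circle centered at (-2, 3) with radius 6


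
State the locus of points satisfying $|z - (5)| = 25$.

|z - z0| = r describes a circle centered at z0 with radius r
Here z0 = 5 and r = 25
Locus: Circle centered at (5, 0) with radius 25


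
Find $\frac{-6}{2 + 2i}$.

Multiply numerator and denominator by conjugate (2 - 2i):
= (-6)(2 - 2i) / (2^2 + 2^2)
= (-12 + 12i) / 8
Divide through by 4: (-3 + 3i) / 2
= -3/2 + (3/2)i


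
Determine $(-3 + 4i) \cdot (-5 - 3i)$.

(a1*a2 - b1*b2) + (a1*b2 + b1*a2)i
= (15 - (-12)) + (9 + (-20))i
= 27 - 11i


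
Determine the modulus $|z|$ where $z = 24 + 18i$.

|z| = sqrt(a^2 + b^2) = sqrt(24^2 + 18^2) = sqrt(900) = 30


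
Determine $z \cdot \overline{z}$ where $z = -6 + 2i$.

z * conjugate(z) = |z|^2 = a^2 + b^2
= (-6)^2 + 2^2 = 40


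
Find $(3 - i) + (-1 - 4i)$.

(3 + (-1)) + (-1 + (-4))i = 2 - 5i


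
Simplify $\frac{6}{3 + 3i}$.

Multiply numerator and denominator by conjugate (3 - 3i):
= (6)(3 - 3i) / (3^2 + 3^2)
= (18 - 18i) / 18
= 1 - i


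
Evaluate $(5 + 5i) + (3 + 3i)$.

(5 + 3) + (5 + 3)i = 8 + 8i


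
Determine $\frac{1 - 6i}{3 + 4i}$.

Multiply numerator and denominator by conjugate (3 - 4i):
= (1 - 6i)(3 - 4i) / (3^2 + 4^2)
= (-21 - 22i) / 25
= -21/25 - (22/25)i


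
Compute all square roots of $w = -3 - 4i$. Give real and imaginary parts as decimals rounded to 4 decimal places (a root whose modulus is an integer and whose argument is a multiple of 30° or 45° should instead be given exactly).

|w| = 5, arg(w) ≈ 233.130102°
Root modulus = 5^(1/2) ≈ 2.236068
Root arguments: θ_k = (arg(w) + 360°k)/2 for k = 0, 1, ..., 1
Compute each root as (root modulus)(cos θ_k + i sin θ_k) using full-precision intermediates, then round to 4 decimal places.
Roots: -1.0000 + 2.0000i, 1.0000 - 2.0000i


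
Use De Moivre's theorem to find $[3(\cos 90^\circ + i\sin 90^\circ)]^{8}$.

By De Moivre: z^n = r^n(cos(nθ) + i sin(nθ))
= 3^8(cos(8*90°) + i sin(8*90°))
= 6561(cos 0° + i sin 0°)
= 6561


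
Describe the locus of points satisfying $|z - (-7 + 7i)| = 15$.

|z - z0| = r describes a circle centered at z0 with radius r
Here z0 = -7 + 7i and r = 15
Locus: Circle centered at (-7, 7) with radius 15


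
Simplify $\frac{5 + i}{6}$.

Divisor is real, so divide each part by 6:
= 5/6 + (1/6)i


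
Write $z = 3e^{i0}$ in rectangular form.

a = r cos θ = 3 * 1 = 3
b = r sin θ = 3 * 0 = 0
z = 3


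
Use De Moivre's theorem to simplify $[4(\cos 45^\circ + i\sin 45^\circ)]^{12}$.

By De Moivre: z^n = r^n(cos(nθ) + i sin(nθ))
= 4^12(cos(12*45°) + i sin(12*45°))
= 16777216(cos 180° + i sin 180°)
= -16777216


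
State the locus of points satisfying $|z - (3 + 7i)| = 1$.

|z - z0| = r describes a circle centered at z0 with radius r
Here z0 = 3 + 7i and r = 1
Locus: Circle centered at (3, 7) with radius 1


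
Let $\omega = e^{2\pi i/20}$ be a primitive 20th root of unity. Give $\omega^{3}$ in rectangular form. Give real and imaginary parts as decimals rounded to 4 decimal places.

ω^3 = e^(2πi·3/20) = e^(i·3π/10)
= cos(3π/10) + i sin(3π/10)
= 0.5878 + 0.8090i


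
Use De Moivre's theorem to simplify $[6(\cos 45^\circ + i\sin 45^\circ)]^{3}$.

By De Moivre: z^n = r^n(cos(nθ) + i sin(nθ))
= 6^3(cos(3*45°) + i sin(3*45°))
= 216(cos 135° + i sin 135°)
= -108*sqrt(2) + 108*sqrt(2)i


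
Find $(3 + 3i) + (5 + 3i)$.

(3 + 5) + (3 + 3)i = 8 + 6i


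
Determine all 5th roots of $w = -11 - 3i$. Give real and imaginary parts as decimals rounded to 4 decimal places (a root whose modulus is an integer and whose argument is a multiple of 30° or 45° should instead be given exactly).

|w| = sqrt(130) ≈ 11.401754, arg(w) ≈ 195.255119°
Root modulus = sqrt(130)^(1/5) ≈ 1.627025
Root arguments: θ_k = (arg(w) + 360°k)/5 for k = 0, 1, ..., 4
Compute each root as (root modulus)(cos θ_k + i sin θ_k) using full-precision intermediates, then round to 4 decimal places.
Roots: 1.2635 + 1.0250i, -0.5844 + 1.5184i, -1.6247 - 0.0866i, -0.4197 - 1.5720i, 1.3653 - 0.8849i


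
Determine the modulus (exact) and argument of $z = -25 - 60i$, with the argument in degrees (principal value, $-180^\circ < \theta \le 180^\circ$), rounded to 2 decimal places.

|z| = sqrt((-25)^2 + (-60)^2) = 65
arg(z) = arctan(b/a) = arctan(-60/-25) (quadrant-adjusted) = -112.62°


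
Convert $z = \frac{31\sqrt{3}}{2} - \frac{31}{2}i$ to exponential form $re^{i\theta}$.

r = |z| = sqrt((31*sqrt(3)/2)^2 + (-31/2)^2) = sqrt(2883/4 + 961/4) = sqrt(961) = 31
θ = arctan(b/a) = arctan(-15.5/26.8468) (quadrant-adjusted) = -30° = -π/6
z = 31e^(-i*π/6)


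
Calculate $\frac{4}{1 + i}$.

Multiply numerator and denominator by conjugate (1 - i):
= (4)(1 - i) / (1^2 + 1^2)
= (4 - 4i) / 2
= 2 - 2i


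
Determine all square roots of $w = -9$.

|w| = 9, arg(w) = 180°
Root modulus = 9^(1/2) = 3
Root arguments: θ_k = (180° + 360°k)/2 for k = 0, 1, ..., 1
Roots: 3i, -3i


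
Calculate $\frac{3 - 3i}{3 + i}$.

Multiply numerator and denominator by conjugate (3 - i):
= (3 - 3i)(3 - i) / (3^2 + 1^2)
= (6 - 12i) / 10
Divide through by 2: (3 - 6i) / 5
= 3/5 - (6/5)i


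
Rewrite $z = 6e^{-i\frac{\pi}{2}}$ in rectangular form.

a = r cos θ = 6 * 0 = 0
b = r sin θ = 6 * -1 = -6
z = -6i


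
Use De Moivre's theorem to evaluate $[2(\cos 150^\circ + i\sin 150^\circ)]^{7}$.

By De Moivre: z^n = r^n(cos(nθ) + i sin(nθ))
= 2^7(cos(7*150°) + i sin(7*150°))
= 128(cos 330° + i sin 330°)
= 64*sqrt(3) - 64i


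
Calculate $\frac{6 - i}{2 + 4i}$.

Multiply numerator and denominator by conjugate (2 - 4i):
= (6 - i)(2 - 4i) / (2^2 + 4^2)
= (8 - 26i) / 20
Divide through by 2: (4 - 13i) / 10
= 2/5 - (13/10)i


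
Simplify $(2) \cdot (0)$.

(a1*a2 - b1*b2) + (a1*b2 + b1*a2)i
= (0 - 0) + (0 + 0)i
= 0
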